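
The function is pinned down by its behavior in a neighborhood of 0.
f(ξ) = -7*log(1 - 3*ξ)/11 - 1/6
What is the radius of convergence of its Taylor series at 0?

Branch term (-7/11)*log(1 - ξ/(1/3)): its argument vanishes at ξ = 1/3, a logarithmic branch point, modulus 1/3.
The radius of convergence is the smallest modulus among the singular points: 1/3.

The radius of convergence is 1/3.


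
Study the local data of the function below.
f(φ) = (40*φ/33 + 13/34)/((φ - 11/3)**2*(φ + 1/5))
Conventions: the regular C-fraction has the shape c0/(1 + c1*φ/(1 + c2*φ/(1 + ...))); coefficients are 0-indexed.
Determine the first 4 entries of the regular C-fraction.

Taylor coefficients (expand at 0): a_0 = 585/4114, a_1 = -8265/45254, a_2 = 296385/248897, a_3 = -15994185/2737867.
c0 = a_0 = 585/4114. Peel one level at a time: if S = 1 + c*φ/S' with S'(0) = 1, then c is the φ-coefficient of S and S' = c*φ/(S - 1).
S_1 = c0/f = 1 + (551/429)*φ + (-1237601/184041)*φ^2 + ...; c1 = 551/429.
S_2 = c1*φ/(S_1 - 1) = 1 + (1237601/236379)*φ + (386632866/36735721)*φ^2 + ...; c2 = 1237601/236379.
S_3 = c2*φ/(S_2 - 1) = 1 + (-15078681774/7501099661)*φ + ...; c3 = -15078681774/7501099661.

The regular C-fraction coefficients are [585/4114, 551/429, 1237601/236379, -15078681774/7501099661].


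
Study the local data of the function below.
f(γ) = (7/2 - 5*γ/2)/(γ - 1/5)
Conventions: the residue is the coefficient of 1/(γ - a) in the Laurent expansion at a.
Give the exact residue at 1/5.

At the order-1 pole 1/5 set g(γ) = (γ - (1/5))*f(γ) = 7/2 - 5*γ/2.
Simple pole: residue = g(a) at a = 1/5, which is 3.

The residue is 3.


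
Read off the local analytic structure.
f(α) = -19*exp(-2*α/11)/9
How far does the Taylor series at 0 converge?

The factor exp(-2*α/11) is entire and contributes no finite singular point.
The polynomial part has no poles.
No finite singular points: the Taylor series at 0 converges everywhere.

The radius of convergence is infinite.


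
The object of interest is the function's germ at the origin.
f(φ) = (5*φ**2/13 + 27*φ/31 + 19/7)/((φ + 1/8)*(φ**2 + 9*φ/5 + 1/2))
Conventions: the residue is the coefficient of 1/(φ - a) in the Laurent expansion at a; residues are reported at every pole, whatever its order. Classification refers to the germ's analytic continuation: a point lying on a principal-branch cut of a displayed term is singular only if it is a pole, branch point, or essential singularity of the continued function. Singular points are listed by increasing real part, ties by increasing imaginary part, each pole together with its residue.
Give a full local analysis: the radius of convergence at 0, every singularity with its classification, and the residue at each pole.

Radius of convergence at 0: 1/8.
At -9/10 - (1/10)*sqrt(31): a pole of order 1; residue -376080/87451 + (91500/87451)*sqrt(31).
At -9/10 + (1/10)*sqrt(31): a pole of order 1; residue -376080/87451 - (91500/87451)*sqrt(31).
At -1/8: a pole of order 1; residue 785795/87451.

Denominator factor (φ + 1/8): pole of order 1 at -1/8, modulus 1/8.
Denominator factor (φ**2 + 9*φ/5 + 1/2): discriminant 31/25, real irrational roots -9/10 + (1/10)*sqrt(31) and -9/10 - (1/10)*sqrt(31); poles of order 1, moduli 9/10 - (1/10)*sqrt(31) and 9/10 + (1/10)*sqrt(31).
The radius of convergence is the smallest modulus among the singular points: 1/8.
The factor φ**2 + 9*φ/5 + 1/2 splits as (φ - a)(φ - a') with a = -9/10 - (1/10)*sqrt(31), a' = -9/10 + (1/10)*sqrt(31). At the order-1 pole a set g(φ) = (φ - a)*f(φ) = [(5*φ**2/13 + 27*φ/31 + 19/7)/(φ + 1/8)] / (φ - a').
Simple pole: residue = g(a) at a = -9/10 - (1/10)*sqrt(31), which is -376080/87451 + (91500/87451)*sqrt(31).
The factor φ**2 + 9*φ/5 + 1/2 splits as (φ - a)(φ - a') with a = -9/10 + (1/10)*sqrt(31), a' = -9/10 - (1/10)*sqrt(31). At the order-1 pole a set g(φ) = (φ - a)*f(φ) = [(5*φ**2/13 + 27*φ/31 + 19/7)/(φ + 1/8)] / (φ - a').
Simple pole: residue = g(a) at a = -9/10 + (1/10)*sqrt(31), which is -376080/87451 - (91500/87451)*sqrt(31).
At the order-1 pole -1/8 set g(φ) = (φ - (-1/8))*f(φ) = (5*φ**2/13 + 27*φ/31 + 19/7)/(φ**2 + 9*φ/5 + 1/2).
Simple pole: residue = g(a) at a = -1/8, which is 785795/87451.
List the singular points by increasing real part (a conjugate pair: the negative imaginary part first).


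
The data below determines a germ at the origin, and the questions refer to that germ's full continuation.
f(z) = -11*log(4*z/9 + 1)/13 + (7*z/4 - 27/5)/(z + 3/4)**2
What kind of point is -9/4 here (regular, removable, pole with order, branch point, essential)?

The term (-11/13)*log(1 - z/(-9/4)) has argument 1 - -9/4/(-9/4) = 0 at -9/4: a logarithmic (infinitely-sheeted) branch point; the remaining terms are analytic or single-valued there.

The point is a logarithmic branch point.


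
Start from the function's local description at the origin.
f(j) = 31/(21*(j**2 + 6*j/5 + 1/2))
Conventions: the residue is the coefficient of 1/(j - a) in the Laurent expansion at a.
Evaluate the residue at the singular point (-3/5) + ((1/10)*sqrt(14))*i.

The factor j**2 + 6*j/5 + 1/2 splits as (j - a)(j - a') with a = (-3/5) + ((1/10)*sqrt(14))*i, a' = (-3/5) - ((1/10)*sqrt(14))*i. At the order-1 pole a set g(j) = (j - a)*f(j) = [31/21] / (j - a').
Simple pole: residue = g(a) at a = (-3/5) + ((1/10)*sqrt(14))*i, which is -((155/294)*sqrt(14))*i.

The residue is -((155/294)*sqrt(14))*i.


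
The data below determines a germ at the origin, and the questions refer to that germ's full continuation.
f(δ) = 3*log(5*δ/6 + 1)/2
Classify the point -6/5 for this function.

The point is a logarithmic branch point.

The term (3/2)*log(1 - δ/(-6/5)) has argument 1 - -6/5/(-6/5) = 0 at -6/5: a logarithmic (infinitely-sheeted) branch point; the remaining terms are analytic or single-valued there.


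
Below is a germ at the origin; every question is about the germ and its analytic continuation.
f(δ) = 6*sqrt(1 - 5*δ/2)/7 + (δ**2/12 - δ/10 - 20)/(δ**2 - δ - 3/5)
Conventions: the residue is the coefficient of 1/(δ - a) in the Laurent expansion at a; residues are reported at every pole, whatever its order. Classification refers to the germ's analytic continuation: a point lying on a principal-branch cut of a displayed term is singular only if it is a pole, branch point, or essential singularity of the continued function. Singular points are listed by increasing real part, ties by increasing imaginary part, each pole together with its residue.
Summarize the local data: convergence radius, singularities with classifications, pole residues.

Denominator factor (δ**2 - δ - 3/5): discriminant 17/5, real irrational roots 1/2 + (1/10)*sqrt(85) and 1/2 - (1/10)*sqrt(85); poles of order 1, moduli 1/2 + (1/10)*sqrt(85) and -1/2 + (1/10)*sqrt(85).
Branch term (6/7)*sqrt(1 - δ/(2/5)): its argument vanishes at δ = 2/5, a square-root branch point, modulus 2/5.
The radius of convergence is the smallest modulus among the singular points: 2/5.
The branch term is analytic at 1/2 - (1/10)*sqrt(85) and contributes nothing to the residue; only the rational part matters.
The factor δ**2 - δ - 3/5 splits as (δ - a)(δ - a') with a = 1/2 - (1/10)*sqrt(85), a' = 1/2 + (1/10)*sqrt(85). At the order-1 pole a set g(δ) = (δ - a)*(rational part) = [δ**2/12 - δ/10 - 20] / (δ - a').
Simple pole: residue = g(a) at a = 1/2 - (1/10)*sqrt(85), which is -1/120 + (479/408)*sqrt(85).
The branch term is analytic at 1/2 + (1/10)*sqrt(85) and contributes nothing to the residue; only the rational part matters.
The factor δ**2 - δ - 3/5 splits as (δ - a)(δ - a') with a = 1/2 + (1/10)*sqrt(85), a' = 1/2 - (1/10)*sqrt(85). At the order-1 pole a set g(δ) = (δ - a)*(rational part) = [δ**2/12 - δ/10 - 20] / (δ - a').
Simple pole: residue = g(a) at a = 1/2 + (1/10)*sqrt(85), which is -1/120 - (479/408)*sqrt(85).
List the singular points by increasing real part (a conjugate pair: the negative imaginary part first).

Radius of convergence at 0: 2/5.
At 1/2 - (1/10)*sqrt(85): a pole of order 1; residue -1/120 + (479/408)*sqrt(85).
At 2/5: an algebraic (square-root) branch point.
At 1/2 + (1/10)*sqrt(85): a pole of order 1; residue -1/120 - (479/408)*sqrt(85).


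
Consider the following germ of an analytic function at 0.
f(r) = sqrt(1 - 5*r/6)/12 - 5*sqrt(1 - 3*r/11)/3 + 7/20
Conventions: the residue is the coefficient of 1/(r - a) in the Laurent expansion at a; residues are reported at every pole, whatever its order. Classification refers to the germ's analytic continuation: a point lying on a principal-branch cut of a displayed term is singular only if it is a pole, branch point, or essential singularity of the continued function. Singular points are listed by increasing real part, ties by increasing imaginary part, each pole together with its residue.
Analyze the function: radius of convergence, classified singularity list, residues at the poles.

Radius of convergence at 0: 6/5.
At 6/5: an algebraic (square-root) branch point.
At 11/3: an algebraic (square-root) branch point.

Branch term (-5/3)*sqrt(1 - r/(11/3)): its argument vanishes at r = 11/3, a square-root branch point, modulus 11/3.
Branch term (1/12)*sqrt(1 - r/(6/5)): its argument vanishes at r = 6/5, a square-root branch point, modulus 6/5.
The radius of convergence is the smallest modulus among the singular points: 6/5.
List the singular points by increasing real part (a conjugate pair: the negative imaginary part first).


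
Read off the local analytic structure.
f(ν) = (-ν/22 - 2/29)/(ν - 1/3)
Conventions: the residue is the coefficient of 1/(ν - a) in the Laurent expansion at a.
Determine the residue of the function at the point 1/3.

The residue is -161/1914.

At the order-1 pole 1/3 set g(ν) = (ν - (1/3))*f(ν) = -ν/22 - 2/29.
Simple pole: residue = g(a) at a = 1/3, which is -161/1914.


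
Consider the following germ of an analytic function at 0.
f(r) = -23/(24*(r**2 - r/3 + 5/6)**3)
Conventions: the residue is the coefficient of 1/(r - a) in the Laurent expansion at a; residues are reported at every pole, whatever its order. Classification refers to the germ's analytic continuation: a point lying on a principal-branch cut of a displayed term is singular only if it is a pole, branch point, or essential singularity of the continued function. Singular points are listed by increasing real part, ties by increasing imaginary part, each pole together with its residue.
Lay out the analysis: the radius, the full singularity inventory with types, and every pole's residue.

Radius of convergence at 0: (1/6)*sqrt(30).
At (1/6) - ((1/6)*sqrt(29))*i: a pole of order 3; residue -((5589/97556)*sqrt(29))*i.
At (1/6) + ((1/6)*sqrt(29))*i: a pole of order 3; residue ((5589/97556)*sqrt(29))*i.

Denominator factor (r**2 - r/3 + 5/6)^3: discriminant -29/9, complex-conjugate roots (1/6) + ((1/6)*sqrt(29))*i and (1/6) - ((1/6)*sqrt(29))*i; poles of order 3, moduli (1/6)*sqrt(30) and (1/6)*sqrt(30).
The radius of convergence is the smallest modulus among the singular points: (1/6)*sqrt(30).
The factor r**2 - r/3 + 5/6 splits as (r - a)(r - a') with a = (1/6) - ((1/6)*sqrt(29))*i, a' = (1/6) + ((1/6)*sqrt(29))*i. At the order-3 pole a set g(r) = (r - a)^3*f(r) = [-23/24] / (r - a')^3.
Order-3 pole: residue = g''(a)/2; g''((1/6) - ((1/6)*sqrt(29))*i) = -((5589/48778)*sqrt(29))*i, so the residue is -((5589/97556)*sqrt(29))*i.
The factor r**2 - r/3 + 5/6 splits as (r - a)(r - a') with a = (1/6) + ((1/6)*sqrt(29))*i, a' = (1/6) - ((1/6)*sqrt(29))*i. At the order-3 pole a set g(r) = (r - a)^3*f(r) = [-23/24] / (r - a')^3.
Order-3 pole: residue = g''(a)/2; g''((1/6) + ((1/6)*sqrt(29))*i) = ((5589/48778)*sqrt(29))*i, so the residue is ((5589/97556)*sqrt(29))*i.
List the singular points by increasing real part (a conjugate pair: the negative imaginary part first).


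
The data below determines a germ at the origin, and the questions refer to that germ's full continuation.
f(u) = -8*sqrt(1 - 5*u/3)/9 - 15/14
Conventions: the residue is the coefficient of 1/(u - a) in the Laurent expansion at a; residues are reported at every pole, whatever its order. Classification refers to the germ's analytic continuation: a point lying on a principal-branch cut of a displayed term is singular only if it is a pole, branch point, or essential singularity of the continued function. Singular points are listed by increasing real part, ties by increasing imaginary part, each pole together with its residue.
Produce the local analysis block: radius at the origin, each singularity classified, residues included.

Branch term (-8/9)*sqrt(1 - u/(3/5)): its argument vanishes at u = 3/5, a square-root branch point, modulus 3/5.
The radius of convergence is the smallest modulus among the singular points: 3/5.

Radius of convergence at 0: 3/5.
At 3/5: an algebraic (square-root) branch point.


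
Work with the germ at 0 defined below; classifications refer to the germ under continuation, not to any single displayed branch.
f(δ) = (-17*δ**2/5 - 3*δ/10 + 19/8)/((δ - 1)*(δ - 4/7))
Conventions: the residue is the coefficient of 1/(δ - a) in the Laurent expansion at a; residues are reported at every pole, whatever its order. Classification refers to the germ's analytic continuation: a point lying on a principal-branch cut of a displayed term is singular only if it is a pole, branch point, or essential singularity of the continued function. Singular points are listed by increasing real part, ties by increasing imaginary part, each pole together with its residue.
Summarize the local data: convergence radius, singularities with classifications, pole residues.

Radius of convergence at 0: 4/7.
At 4/7: a pole of order 1; residue -2143/840.
At 1: a pole of order 1; residue -371/120.

Denominator factor (δ - 1): pole of order 1 at 1, modulus 1.
Denominator factor (δ - 4/7): pole of order 1 at 4/7, modulus 4/7.
The radius of convergence is the smallest modulus among the singular points: 4/7.
At the order-1 pole 4/7 set g(δ) = (δ - (4/7))*f(δ) = (-17*δ**2/5 - 3*δ/10 + 19/8)/(δ - 1).
Simple pole: residue = g(a) at a = 4/7, which is -2143/840.
At the order-1 pole 1 set g(δ) = (δ - (1))*f(δ) = (-17*δ**2/5 - 3*δ/10 + 19/8)/(δ - 4/7).
Simple pole: residue = g(a) at a = 1, which is -371/120.
List the singular points by increasing real part (a conjugate pair: the negative imaginary part first).


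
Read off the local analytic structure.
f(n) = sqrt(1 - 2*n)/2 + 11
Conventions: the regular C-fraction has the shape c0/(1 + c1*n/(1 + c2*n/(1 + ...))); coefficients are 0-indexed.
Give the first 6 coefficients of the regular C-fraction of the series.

Taylor coefficients (expand at 0): a_0 = 23/2, a_1 = -1/2, a_2 = -1/4, a_3 = -1/4, a_4 = -5/16, a_5 = -7/16.
c0 = a_0 = 23/2. Peel one level at a time: if S = 1 + c*n/S' with S'(0) = 1, then c is the n-coefficient of S and S' = c*n/(S - 1).
S_1 = c0/f = 1 + (1/23)*n + (25/1058)*n^2 + ...; c1 = 1/23.
S_2 = c1*n/(S_1 - 1) = 1 + (-25/46)*n + (-1/4)*n^2 + ...; c2 = -25/46.
S_3 = c2*n/(S_2 - 1) = 1 + (-23/50)*n + (-621/2500)*n^2 + ...; c3 = -23/50.
S_4 = c3*n/(S_3 - 1) = 1 + (-27/50)*n + (-1/4)*n^2 + ...; c4 = -27/50.
S_5 = c4*n/(S_4 - 1) = 1 + (-25/54)*n + ...; c5 = -25/54.

The regular C-fraction coefficients are [23/2, 1/23, -25/46, -23/50, -27/50, -25/54].


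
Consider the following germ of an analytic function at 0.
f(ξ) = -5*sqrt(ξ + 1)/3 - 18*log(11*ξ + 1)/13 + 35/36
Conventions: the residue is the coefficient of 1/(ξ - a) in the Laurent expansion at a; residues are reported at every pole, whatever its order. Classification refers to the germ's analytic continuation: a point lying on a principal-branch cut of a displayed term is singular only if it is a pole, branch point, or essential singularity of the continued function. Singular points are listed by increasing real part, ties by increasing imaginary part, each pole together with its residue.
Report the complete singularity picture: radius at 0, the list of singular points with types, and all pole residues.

Radius of convergence at 0: 1/11.
At -1: an algebraic (square-root) branch point.
At -1/11: a logarithmic branch point.

Branch term (-5/3)*sqrt(1 - ξ/(-1)): its argument vanishes at ξ = -1, a square-root branch point, modulus 1.
Branch term (-18/13)*log(1 - ξ/(-1/11)): its argument vanishes at ξ = -1/11, a logarithmic branch point, modulus 1/11.
The radius of convergence is the smallest modulus among the singular points: 1/11.
List the singular points by increasing real part (a conjugate pair: the negative imaginary part first).


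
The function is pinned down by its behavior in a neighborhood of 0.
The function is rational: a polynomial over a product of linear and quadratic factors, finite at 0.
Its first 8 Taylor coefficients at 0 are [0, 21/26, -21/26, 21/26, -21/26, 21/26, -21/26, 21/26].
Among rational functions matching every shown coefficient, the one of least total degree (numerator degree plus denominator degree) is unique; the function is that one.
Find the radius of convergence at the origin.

No rational of total degree below 2 reproduces all 8 coefficients; solving the [1/1] Pade equations on them gives f(ρ) = 21*ρ/(26*(ρ + 1)), whose expansion matches every shown term.
Denominator factor (ρ + 1): pole of order 1 at -1, modulus 1.
The radius of convergence is the smallest modulus among the singular points: 1.

The radius of convergence is 1.


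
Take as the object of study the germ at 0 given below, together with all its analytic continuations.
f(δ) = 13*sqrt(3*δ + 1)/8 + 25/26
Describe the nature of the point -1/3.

The term (13/8)*sqrt(1 - δ/(-1/3)) has argument 1 - -1/3/(-1/3) = 0 at -1/3: a square-root (algebraic, two-sheeted) branch point; the remaining terms are analytic or single-valued there.

The point is an algebraic (square-root) branch point.


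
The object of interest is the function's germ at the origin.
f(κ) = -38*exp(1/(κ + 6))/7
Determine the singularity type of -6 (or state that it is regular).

The exponent 1/(κ - (-6)) has a pole at -6, so exp(1/(κ - (-6))) takes every nonzero value near it: an essential singularity (not a pole of any order).

The point is an essential singularity.


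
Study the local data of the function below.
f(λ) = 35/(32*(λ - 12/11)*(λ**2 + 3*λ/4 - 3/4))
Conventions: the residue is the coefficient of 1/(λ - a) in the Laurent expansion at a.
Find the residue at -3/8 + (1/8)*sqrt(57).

The residue is -605/1392 - (2365/26448)*sqrt(57).

The factor λ**2 + 3*λ/4 - 3/4 splits as (λ - a)(λ - a') with a = -3/8 + (1/8)*sqrt(57), a' = -3/8 - (1/8)*sqrt(57). At the order-1 pole a set g(λ) = (λ - a)*f(λ) = [35/(32*(λ - 12/11))] / (λ - a').
Simple pole: residue = g(a) at a = -3/8 + (1/8)*sqrt(57), which is -605/1392 - (2365/26448)*sqrt(57).


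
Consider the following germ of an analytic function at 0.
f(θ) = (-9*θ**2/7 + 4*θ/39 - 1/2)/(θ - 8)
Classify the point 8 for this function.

The denominator factor θ - 8 vanishes at 8 and appears to the power 1; the numerator there equals -44753/546, nonzero, and no other factor vanishes.
Hence a pole whose order is the multiplicity, 1.

The point is a pole of order 1.


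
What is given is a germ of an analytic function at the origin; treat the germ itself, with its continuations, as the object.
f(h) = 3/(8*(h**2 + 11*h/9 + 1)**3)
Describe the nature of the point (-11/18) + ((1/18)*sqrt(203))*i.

The denominator factor h**2 + 11*h/9 + 1 vanishes at (-11/18) + ((1/18)*sqrt(203))*i and appears to the power 3; the numerator there equals 3/8, nonzero, and no other factor vanishes.
Hence a pole whose order is the multiplicity, 3.

The point is a pole of order 3.


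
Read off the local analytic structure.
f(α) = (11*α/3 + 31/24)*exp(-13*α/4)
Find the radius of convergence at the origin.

The radius of convergence is infinite.

The factor exp(-13*α/4) is entire and contributes no finite singular point.
The polynomial part has no poles.
No finite singular points: the Taylor series at 0 converges everywhere.


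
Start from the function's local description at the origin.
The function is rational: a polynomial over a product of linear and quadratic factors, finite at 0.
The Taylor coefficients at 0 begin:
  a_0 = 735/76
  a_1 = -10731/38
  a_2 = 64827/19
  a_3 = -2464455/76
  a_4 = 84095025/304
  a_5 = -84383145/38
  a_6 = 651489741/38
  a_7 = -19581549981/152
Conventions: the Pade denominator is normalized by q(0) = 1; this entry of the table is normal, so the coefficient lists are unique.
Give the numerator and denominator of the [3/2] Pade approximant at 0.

Taylor coefficients needed (read off): a_0 = 735/76, a_1 = -10731/38, a_2 = 64827/19, a_3 = -2464455/76, a_4 = 84095025/304, a_5 = -84383145/38.
Write the denominator as Q(j) = 1 + q1*j + q2*j^2. Requiring Q*f - P = O(j^6) with deg P <= 3 kills the coefficients of j^4..j^5 in Q*f:
  j^4: a_4 + q1*a_3 + q2*a_2 = 0, i.e. 84095025/304 + (-2464455/76)*q1 + (64827/19)*q2 = 0.
  j^5: a_5 + q1*a_4 + q2*a_3 = 0, i.e. -84383145/38 + (84095025/304)*q1 + (-2464455/76)*q2 = 0.
Solving this linear system: q1 = 6081859/469880, q2 = 15764497/375904.
The numerator is Q*f truncated at degree 3: P0 = a_0 = 735/76; P1 = a_1 + q1*a_0 = -1122879639/7142176; P2 = a_2 + q1*a_1 + q2*a_0 = 23193667203/142843520; P3 = a_3 + q1*a_2 + q2*a_1 = -7690930191/71421760.

The Pade approximant has numerator coefficients [735/76, -1122879639/7142176, 23193667203/142843520, -7690930191/71421760]; denominator coefficients [1, 6081859/469880, 15764497/375904].


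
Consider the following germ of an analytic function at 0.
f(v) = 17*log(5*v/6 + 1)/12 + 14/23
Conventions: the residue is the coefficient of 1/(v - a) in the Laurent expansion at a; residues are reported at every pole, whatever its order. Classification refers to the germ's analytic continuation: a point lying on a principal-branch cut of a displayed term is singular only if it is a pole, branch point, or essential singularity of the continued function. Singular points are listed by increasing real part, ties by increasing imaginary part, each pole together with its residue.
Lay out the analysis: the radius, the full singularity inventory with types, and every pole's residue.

Branch term (17/12)*log(1 - v/(-6/5)): its argument vanishes at v = -6/5, a logarithmic branch point, modulus 6/5.
The radius of convergence is the smallest modulus among the singular points: 6/5.

Radius of convergence at 0: 6/5.
At -6/5: a logarithmic branch point.


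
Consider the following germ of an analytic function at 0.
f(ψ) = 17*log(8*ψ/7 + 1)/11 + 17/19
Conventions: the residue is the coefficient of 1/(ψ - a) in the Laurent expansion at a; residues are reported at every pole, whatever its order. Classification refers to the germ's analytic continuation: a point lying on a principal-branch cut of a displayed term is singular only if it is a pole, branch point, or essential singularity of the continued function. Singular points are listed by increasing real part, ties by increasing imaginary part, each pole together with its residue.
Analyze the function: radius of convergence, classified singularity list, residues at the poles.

Branch term (17/11)*log(1 - ψ/(-7/8)): its argument vanishes at ψ = -7/8, a logarithmic branch point, modulus 7/8.
The radius of convergence is the smallest modulus among the singular points: 7/8.

Radius of convergence at 0: 7/8.
At -7/8: a logarithmic branch point.


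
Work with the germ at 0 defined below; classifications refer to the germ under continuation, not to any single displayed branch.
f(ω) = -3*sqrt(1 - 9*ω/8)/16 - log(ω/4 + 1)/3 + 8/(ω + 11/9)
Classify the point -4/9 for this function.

The point is a regular point.

Denominator factors: ω + 11/9 = 7/9 at ω = -4/9 — none vanishes.
Branch term sqrt(1 - ω/(8/9)): argument at -4/9 is 3/2, nonzero, so -4/9 is not its branch point (a point on a principal cut is still regular for the continued germ).
Branch term log(1 - ω/(-4)): argument at -4/9 is 8/9, nonzero, so -4/9 is not its branch point (a point on a principal cut is still regular for the continued germ).
So the germ continues analytically to -4/9.


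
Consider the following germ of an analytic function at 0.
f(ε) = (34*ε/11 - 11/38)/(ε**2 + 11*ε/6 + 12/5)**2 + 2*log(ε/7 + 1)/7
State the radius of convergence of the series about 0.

The radius of convergence is (2/5)*sqrt(15).

Denominator factor (ε**2 + 11*ε/6 + 12/5)^2: discriminant -1123/180, complex-conjugate roots (-11/12) + ((1/60)*sqrt(5615))*i and (-11/12) - ((1/60)*sqrt(5615))*i; poles of order 2, moduli (2/5)*sqrt(15) and (2/5)*sqrt(15).
Branch term (2/7)*log(1 - ε/(-7)): its argument vanishes at ε = -7, a logarithmic branch point, modulus 7.
The radius of convergence is the smallest modulus among the singular points: (2/5)*sqrt(15).


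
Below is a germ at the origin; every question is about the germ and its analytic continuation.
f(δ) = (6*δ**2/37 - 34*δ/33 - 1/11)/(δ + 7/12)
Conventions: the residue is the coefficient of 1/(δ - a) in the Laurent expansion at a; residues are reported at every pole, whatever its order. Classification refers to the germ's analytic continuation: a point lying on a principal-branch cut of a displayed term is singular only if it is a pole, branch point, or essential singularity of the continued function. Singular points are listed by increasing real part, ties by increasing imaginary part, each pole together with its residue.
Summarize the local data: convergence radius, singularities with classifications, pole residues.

Denominator factor (δ + 7/12): pole of order 1 at -7/12, modulus 7/12.
The radius of convergence is the smallest modulus among the singular points: 7/12.
At the order-1 pole -7/12 set g(δ) = (δ - (-7/12))*f(δ) = 6*δ**2/37 - 34*δ/33 - 1/11.
Simple pole: residue = g(a) at a = -7/12, which is 16565/29304.

Radius of convergence at 0: 7/12.
At -7/12: a pole of order 1; residue 16565/29304.


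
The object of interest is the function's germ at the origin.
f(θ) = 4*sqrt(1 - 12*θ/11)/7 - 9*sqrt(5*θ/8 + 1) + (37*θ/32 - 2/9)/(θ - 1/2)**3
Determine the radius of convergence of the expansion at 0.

Denominator factor (θ - 1/2)^3: pole of order 3 at 1/2, modulus 1/2.
Branch term (-9)*sqrt(1 - θ/(-8/5)): its argument vanishes at θ = -8/5, a square-root branch point, modulus 8/5.
Branch term (4/7)*sqrt(1 - θ/(11/12)): its argument vanishes at θ = 11/12, a square-root branch point, modulus 11/12.
The radius of convergence is the smallest modulus among the singular points: 1/2.

The radius of convergence is 1/2.


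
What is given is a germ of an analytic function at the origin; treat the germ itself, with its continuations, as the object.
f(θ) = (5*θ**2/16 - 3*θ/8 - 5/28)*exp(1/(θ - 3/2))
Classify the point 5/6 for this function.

The point is a regular point.

There is no denominator, hence no pole anywhere.
The essential point of exp(1/(θ - (3/2))) is 3/2, not 5/6.
So the germ continues analytically to 5/6.


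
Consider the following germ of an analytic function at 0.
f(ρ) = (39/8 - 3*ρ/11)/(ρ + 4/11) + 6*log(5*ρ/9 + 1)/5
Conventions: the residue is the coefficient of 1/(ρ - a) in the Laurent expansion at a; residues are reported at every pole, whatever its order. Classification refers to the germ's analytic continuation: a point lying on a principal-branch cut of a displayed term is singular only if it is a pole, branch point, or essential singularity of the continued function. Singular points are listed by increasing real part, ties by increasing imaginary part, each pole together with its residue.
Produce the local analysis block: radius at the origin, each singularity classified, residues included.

Radius of convergence at 0: 4/11.
At -9/5: a logarithmic branch point.
At -4/11: a pole of order 1; residue 4815/968.

Denominator factor (ρ + 4/11): pole of order 1 at -4/11, modulus 4/11.
Branch term (6/5)*log(1 - ρ/(-9/5)): its argument vanishes at ρ = -9/5, a logarithmic branch point, modulus 9/5.
The radius of convergence is the smallest modulus among the singular points: 4/11.
The branch term is analytic at -4/11 and contributes nothing to the residue; only the rational part matters.
At the order-1 pole -4/11 set g(ρ) = (ρ - (-4/11))*(rational part) = 39/8 - 3*ρ/11.
Simple pole: residue = g(a) at a = -4/11, which is 4815/968.
List the singular points by increasing real part (a conjugate pair: the negative imaginary part first).


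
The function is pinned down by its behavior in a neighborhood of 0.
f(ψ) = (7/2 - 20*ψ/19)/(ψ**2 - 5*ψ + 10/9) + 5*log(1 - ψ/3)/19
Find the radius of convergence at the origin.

Denominator factor (ψ**2 - 5*ψ + 10/9): discriminant 185/9, real irrational roots 5/2 + (1/6)*sqrt(185) and 5/2 - (1/6)*sqrt(185); poles of order 1, moduli 5/2 + (1/6)*sqrt(185) and 5/2 - (1/6)*sqrt(185).
Branch term (5/19)*log(1 - ψ/(3)): its argument vanishes at ψ = 3, a logarithmic branch point, modulus 3.
The radius of convergence is the smallest modulus among the singular points: 5/2 - (1/6)*sqrt(185).

The radius of convergence is 5/2 - (1/6)*sqrt(185).


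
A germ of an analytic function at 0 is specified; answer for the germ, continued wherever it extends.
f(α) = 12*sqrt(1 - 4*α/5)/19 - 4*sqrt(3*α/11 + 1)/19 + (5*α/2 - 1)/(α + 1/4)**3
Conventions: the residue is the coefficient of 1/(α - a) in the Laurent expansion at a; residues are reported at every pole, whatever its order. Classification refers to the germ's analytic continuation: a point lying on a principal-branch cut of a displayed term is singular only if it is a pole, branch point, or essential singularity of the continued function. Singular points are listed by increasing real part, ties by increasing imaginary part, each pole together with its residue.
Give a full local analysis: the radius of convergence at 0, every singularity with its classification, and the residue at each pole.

Denominator factor (α + 1/4)^3: pole of order 3 at -1/4, modulus 1/4.
Branch term (-4/19)*sqrt(1 - α/(-11/3)): its argument vanishes at α = -11/3, a square-root branch point, modulus 11/3.
Branch term (12/19)*sqrt(1 - α/(5/4)): its argument vanishes at α = 5/4, a square-root branch point, modulus 5/4.
The radius of convergence is the smallest modulus among the singular points: 1/4.
The branch terms are analytic at -1/4 and contribute nothing to the residue; only the rational part matters.
At the order-3 pole -1/4 set g(α) = (α - (-1/4))^3*(rational part) = 5*α/2 - 1.
Order-3 pole: residue = g''(a)/2; g''(-1/4) = 0, so the residue is 0.
List the singular points by increasing real part (a conjugate pair: the negative imaginary part first).

Radius of convergence at 0: 1/4.
At -11/3: an algebraic (square-root) branch point.
At -1/4: a pole of order 3; residue 0.
At 5/4: an algebraic (square-root) branch point.


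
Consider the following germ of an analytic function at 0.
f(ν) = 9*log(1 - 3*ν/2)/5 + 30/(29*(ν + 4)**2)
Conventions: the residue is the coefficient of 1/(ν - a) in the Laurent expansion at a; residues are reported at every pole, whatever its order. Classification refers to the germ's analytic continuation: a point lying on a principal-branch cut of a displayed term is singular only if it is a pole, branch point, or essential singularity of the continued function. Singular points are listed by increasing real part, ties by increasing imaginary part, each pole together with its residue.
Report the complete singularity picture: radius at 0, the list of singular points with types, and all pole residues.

Radius of convergence at 0: 2/3.
At -4: a pole of order 2; residue 0.
At 2/3: a logarithmic branch point.

Denominator factor (ν + 4)^2: pole of order 2 at -4, modulus 4.
Branch term (9/5)*log(1 - ν/(2/3)): its argument vanishes at ν = 2/3, a logarithmic branch point, modulus 2/3.
The radius of convergence is the smallest modulus among the singular points: 2/3.
The branch term is analytic at -4 and contributes nothing to the residue; only the rational part matters.
At the order-2 pole -4 set g(ν) = (ν - (-4))^2*(rational part) = 30/29.
Order-2 pole: residue = g'(a); g'(-4) = 0, so the residue is 0.
List the singular points by increasing real part (a conjugate pair: the negative imaginary part first).


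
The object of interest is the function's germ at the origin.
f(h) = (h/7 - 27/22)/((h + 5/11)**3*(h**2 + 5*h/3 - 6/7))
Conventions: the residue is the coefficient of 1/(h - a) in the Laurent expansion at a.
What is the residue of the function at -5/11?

At the order-3 pole -5/11 set g(h) = (h - (-5/11))^3*f(h) = (h/7 - 27/22)/(h**2 + 5*h/3 - 6/7).
Order-3 pole: residue = g''(a)/2; g''(-5/11) = 79039586241/45805856552, so the residue is 79039586241/91611713104.

The residue is 79039586241/91611713104.


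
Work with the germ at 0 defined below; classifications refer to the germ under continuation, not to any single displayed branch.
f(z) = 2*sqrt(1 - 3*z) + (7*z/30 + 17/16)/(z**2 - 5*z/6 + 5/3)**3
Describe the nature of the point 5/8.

Denominator factors: z**2 - 5*z/6 + 5/3 = 295/192 at z = 5/8 — none vanishes.
Branch term sqrt(1 - z/(1/3)): argument at 5/8 is -7/8, nonzero, so 5/8 is not its branch point (a point on a principal cut is still regular for the continued germ).
So the germ continues analytically to 5/8.

The point is a regular point.


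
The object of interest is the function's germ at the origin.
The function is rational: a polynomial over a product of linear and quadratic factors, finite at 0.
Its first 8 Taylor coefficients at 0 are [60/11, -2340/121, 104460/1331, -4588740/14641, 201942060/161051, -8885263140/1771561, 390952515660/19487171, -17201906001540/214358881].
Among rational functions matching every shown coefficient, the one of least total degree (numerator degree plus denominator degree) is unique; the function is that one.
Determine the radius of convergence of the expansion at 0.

No rational of total degree below 2 reproduces all 8 coefficients; solving the [0/2] Pade equations on them gives f(k) = -3/((k - 11/5)*(k + 1/4)), whose expansion matches every shown term.
Denominator factor (k - 11/5): pole of order 1 at 11/5, modulus 11/5.
Denominator factor (k + 1/4): pole of order 1 at -1/4, modulus 1/4.
The radius of convergence is the smallest modulus among the singular points: 1/4.

The radius of convergence is 1/4.


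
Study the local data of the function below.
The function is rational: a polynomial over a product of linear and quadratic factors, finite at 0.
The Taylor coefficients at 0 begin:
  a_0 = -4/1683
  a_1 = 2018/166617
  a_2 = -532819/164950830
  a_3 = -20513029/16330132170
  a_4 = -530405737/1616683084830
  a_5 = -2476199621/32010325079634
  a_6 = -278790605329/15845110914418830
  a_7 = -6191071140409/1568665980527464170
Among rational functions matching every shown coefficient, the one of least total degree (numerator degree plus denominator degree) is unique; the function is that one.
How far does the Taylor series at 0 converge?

No rational of total degree below 4 reproduces all 8 coefficients; solving the [2/2] Pade equations on them gives f(φ) = (-7*φ**2/20 + 7*φ/11 - 2/17)/((φ - 11)*(φ - 9/2)), whose expansion matches every shown term.
Denominator factor (φ - 11): pole of order 1 at 11, modulus 11.
Denominator factor (φ - 9/2): pole of order 1 at 9/2, modulus 9/2.
The radius of convergence is the smallest modulus among the singular points: 9/2.

The radius of convergence is 9/2.


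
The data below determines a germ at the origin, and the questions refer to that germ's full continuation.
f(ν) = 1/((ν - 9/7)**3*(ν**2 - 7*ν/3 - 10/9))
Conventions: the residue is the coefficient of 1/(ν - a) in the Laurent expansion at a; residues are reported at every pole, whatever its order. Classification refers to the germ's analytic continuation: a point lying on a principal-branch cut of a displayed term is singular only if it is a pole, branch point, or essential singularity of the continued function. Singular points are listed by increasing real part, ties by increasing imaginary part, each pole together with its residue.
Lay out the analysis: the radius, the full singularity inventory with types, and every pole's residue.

Radius of convergence at 0: -7/6 + (1/6)*sqrt(89).
At 7/6 - (1/6)*sqrt(89): a pole of order 1; residue 215679429/2547521408 - (455224455/226729405312)*sqrt(89).
At 9/7: a pole of order 3; residue -215679429/1273760704.
At 7/6 + (1/6)*sqrt(89): a pole of order 1; residue 215679429/2547521408 + (455224455/226729405312)*sqrt(89).


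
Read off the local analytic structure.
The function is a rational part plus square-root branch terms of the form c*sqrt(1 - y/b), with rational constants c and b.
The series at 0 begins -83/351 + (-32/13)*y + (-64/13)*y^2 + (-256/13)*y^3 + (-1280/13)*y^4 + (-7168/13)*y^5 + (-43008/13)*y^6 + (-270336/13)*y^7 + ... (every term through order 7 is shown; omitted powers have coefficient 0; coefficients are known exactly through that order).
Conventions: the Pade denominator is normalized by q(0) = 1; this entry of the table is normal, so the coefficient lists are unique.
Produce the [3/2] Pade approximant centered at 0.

The Pade approximant has numerator coefficients [-83/351, -200/351, 1396/117, -128/13]; denominator coefficients [1, -8, 12].

Taylor coefficients needed (read off): a_0 = -83/351, a_1 = -32/13, a_2 = -64/13, a_3 = -256/13, a_4 = -1280/13, a_5 = -7168/13.
Write the denominator as Q(y) = 1 + q1*y + q2*y^2. Requiring Q*f - P = O(y^6) with deg P <= 3 kills the coefficients of y^4..y^5 in Q*f:
  y^4: a_4 + q1*a_3 + q2*a_2 = 0, i.e. -1280/13 + (-256/13)*q1 + (-64/13)*q2 = 0.
  y^5: a_5 + q1*a_4 + q2*a_3 = 0, i.e. -7168/13 + (-1280/13)*q1 + (-256/13)*q2 = 0.
Solving this linear system: q1 = -8, q2 = 12.
The numerator is Q*f truncated at degree 3: P0 = a_0 = -83/351; P1 = a_1 + q1*a_0 = -200/351; P2 = a_2 + q1*a_1 + q2*a_0 = 1396/117; P3 = a_3 + q1*a_2 + q2*a_1 = -128/13.


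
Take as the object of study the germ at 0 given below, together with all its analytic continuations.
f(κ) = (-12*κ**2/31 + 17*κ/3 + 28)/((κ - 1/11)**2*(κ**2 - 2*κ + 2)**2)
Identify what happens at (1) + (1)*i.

The point is a pole of order 2.

The denominator factor κ**2 - 2*κ + 2 vanishes at (1) + (1)*i and appears to the power 2; the numerator there equals (101/3) + (455/93)*i, nonzero, and no other factor vanishes.
Hence a pole whose order is the multiplicity, 2.


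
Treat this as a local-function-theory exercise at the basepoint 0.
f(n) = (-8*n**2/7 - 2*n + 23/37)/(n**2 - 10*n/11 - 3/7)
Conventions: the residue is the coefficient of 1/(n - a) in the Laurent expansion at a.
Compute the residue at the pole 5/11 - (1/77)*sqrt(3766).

The factor n**2 - 10*n/11 - 3/7 splits as (n - a)(n - a') with a = 5/11 - (1/77)*sqrt(3766), a' = 5/11 + (1/77)*sqrt(3766). At the order-1 pole a set g(n) = (n - a)*f(n) = [-8*n**2/7 - 2*n + 23/37] / (n - a').
Simple pole: residue = g(a) at a = 5/11 - (1/77)*sqrt(3766), which is -117/77 + (1019/79772)*sqrt(3766).

The residue is -117/77 + (1019/79772)*sqrt(3766).


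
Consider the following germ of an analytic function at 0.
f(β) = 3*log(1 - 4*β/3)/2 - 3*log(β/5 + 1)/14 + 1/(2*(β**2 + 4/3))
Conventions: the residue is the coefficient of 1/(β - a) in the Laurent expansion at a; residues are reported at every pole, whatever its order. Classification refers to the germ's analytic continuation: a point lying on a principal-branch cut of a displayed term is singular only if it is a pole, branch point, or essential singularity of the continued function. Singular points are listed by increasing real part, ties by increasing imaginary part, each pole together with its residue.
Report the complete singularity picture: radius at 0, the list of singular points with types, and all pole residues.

Denominator factor (β**2 + 4/3): discriminant -16/3, complex-conjugate roots ((2/3)*sqrt(3))*i and -((2/3)*sqrt(3))*i; poles of order 1, moduli (2/3)*sqrt(3) and (2/3)*sqrt(3).
Branch term (3/2)*log(1 - β/(3/4)): its argument vanishes at β = 3/4, a logarithmic branch point, modulus 3/4.
Branch term (-3/14)*log(1 - β/(-5)): its argument vanishes at β = -5, a logarithmic branch point, modulus 5.
The radius of convergence is the smallest modulus among the singular points: 3/4.
The branch terms are analytic at -((2/3)*sqrt(3))*i and contribute nothing to the residue; only the rational part matters.
The factor β**2 + 4/3 splits as (β - a)(β - a') with a = -((2/3)*sqrt(3))*i, a' = ((2/3)*sqrt(3))*i. At the order-1 pole a set g(β) = (β - a)*(rational part) = [1/2] / (β - a').
Simple pole: residue = g(a) at a = -((2/3)*sqrt(3))*i, which is ((1/8)*sqrt(3))*i.
The branch terms are analytic at ((2/3)*sqrt(3))*i and contribute nothing to the residue; only the rational part matters.
The factor β**2 + 4/3 splits as (β - a)(β - a') with a = ((2/3)*sqrt(3))*i, a' = -((2/3)*sqrt(3))*i. At the order-1 pole a set g(β) = (β - a)*(rational part) = [1/2] / (β - a').
Simple pole: residue = g(a) at a = ((2/3)*sqrt(3))*i, which is -((1/8)*sqrt(3))*i.
List the singular points by increasing real part (a conjugate pair: the negative imaginary part first).

Radius of convergence at 0: 3/4.
At -5: a logarithmic branch point.
At -((2/3)*sqrt(3))*i: a pole of order 1; residue ((1/8)*sqrt(3))*i.
At ((2/3)*sqrt(3))*i: a pole of order 1; residue -((1/8)*sqrt(3))*i.
At 3/4: a logarithmic branch point.
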